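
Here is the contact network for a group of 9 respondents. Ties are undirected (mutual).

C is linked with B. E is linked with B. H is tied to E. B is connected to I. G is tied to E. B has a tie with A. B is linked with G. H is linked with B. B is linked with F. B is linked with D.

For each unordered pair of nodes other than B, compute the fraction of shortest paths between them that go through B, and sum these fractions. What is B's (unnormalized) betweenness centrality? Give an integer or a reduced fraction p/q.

51/2

Pairs whose geodesics pass through B — E–A: 1; E–I: 1; E–F: 1; E–D: 1; E–C: 1; H–A: 1; H–I: 1; H–F: 1; H–G: 1/2; H–D: 1; H–C: 1; A–I: 1; A–F: 1; A–G: 1 … (+12 more pairs).
All other pairs contribute 0.
Summing the contributions gives betweenness(B) = 51/2.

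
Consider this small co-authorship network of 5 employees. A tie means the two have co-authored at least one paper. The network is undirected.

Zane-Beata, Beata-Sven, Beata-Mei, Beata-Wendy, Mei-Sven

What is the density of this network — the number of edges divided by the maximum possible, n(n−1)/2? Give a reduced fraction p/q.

There are 5 edges and 5 nodes, so the maximum possible is C(5,2) = 10.
Density = 5/10 = 1/2.

1/2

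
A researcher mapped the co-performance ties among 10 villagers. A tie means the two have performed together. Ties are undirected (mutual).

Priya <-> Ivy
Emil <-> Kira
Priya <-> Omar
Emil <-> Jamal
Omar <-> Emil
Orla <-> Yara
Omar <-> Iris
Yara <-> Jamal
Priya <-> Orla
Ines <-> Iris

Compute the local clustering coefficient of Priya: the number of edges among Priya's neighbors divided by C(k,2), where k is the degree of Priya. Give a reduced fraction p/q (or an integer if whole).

0

Priya's neighbors: Ivy, Omar, and Orla (k = 3).
Possible neighbor pairs: C(3,2) = 3. Edges among them: none → e = 0.
Clustering(Priya) = 0/3 = 0.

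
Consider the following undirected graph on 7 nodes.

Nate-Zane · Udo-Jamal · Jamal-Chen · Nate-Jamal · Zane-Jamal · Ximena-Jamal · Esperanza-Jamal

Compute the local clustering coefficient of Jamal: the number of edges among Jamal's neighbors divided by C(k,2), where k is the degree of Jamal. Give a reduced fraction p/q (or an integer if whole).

Jamal's neighbors: Chen, Esperanza, Nate, Udo, Ximena, and Zane (k = 6).
Possible neighbor pairs: C(6,2) = 15. Edges among them: Nate–Zane → e = 1.
Clustering(Jamal) = 1/15.

1/15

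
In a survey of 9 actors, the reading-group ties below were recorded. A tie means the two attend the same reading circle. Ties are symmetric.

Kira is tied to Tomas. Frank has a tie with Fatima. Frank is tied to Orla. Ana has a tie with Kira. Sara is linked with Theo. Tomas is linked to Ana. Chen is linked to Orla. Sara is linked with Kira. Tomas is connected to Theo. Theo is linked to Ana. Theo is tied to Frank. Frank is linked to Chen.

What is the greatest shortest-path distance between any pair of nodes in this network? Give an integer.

Eccentricity of each node (its greatest distance to any other): Ana:3, Chen:4, Fatima:4, Frank:3, Kira:4, Orla:4, Sara:3, Theo:2, Tomas:3.
The maximum eccentricity is 4, realized for instance by the pair Kira–Orla via Kira – Sara – Theo – Frank – Orla. So the diameter is 4.

4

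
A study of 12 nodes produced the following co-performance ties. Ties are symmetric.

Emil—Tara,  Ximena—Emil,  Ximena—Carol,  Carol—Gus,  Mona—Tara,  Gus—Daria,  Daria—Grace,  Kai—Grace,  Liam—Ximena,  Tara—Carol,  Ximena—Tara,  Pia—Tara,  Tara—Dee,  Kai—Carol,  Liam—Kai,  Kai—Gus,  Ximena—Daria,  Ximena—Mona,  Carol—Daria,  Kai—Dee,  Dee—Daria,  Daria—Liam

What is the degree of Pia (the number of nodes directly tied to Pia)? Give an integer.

Pia is directly tied to Tara. That is 1 neighbor, so the degree of Pia is 1.

1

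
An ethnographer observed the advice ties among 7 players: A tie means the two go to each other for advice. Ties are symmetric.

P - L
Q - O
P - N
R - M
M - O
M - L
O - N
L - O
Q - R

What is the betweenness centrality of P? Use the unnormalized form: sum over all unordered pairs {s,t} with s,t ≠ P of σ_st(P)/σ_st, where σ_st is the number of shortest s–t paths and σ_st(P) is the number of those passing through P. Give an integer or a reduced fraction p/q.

Pairs whose geodesics pass through P — L–N: 1/2.
All other pairs contribute 0.
Summing the contributions gives betweenness(P) = 1/2.

1/2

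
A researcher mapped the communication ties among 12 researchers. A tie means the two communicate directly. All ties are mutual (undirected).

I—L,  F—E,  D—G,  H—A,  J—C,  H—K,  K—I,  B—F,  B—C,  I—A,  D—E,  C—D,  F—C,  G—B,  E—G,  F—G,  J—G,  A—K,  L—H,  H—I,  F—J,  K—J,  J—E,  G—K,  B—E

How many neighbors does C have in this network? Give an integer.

C is directly tied to B, D, F, and J. That is 4 neighbors, so the degree of C is 4.

4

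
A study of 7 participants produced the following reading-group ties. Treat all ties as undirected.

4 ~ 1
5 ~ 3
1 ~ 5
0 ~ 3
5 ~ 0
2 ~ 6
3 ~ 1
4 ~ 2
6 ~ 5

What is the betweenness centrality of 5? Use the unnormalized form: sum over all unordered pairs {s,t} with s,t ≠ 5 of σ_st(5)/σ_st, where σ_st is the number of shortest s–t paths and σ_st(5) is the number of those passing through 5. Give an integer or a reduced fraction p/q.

Pairs whose geodesics pass through 5 — 1–0: 1/2; 1–6: 1; 0–2: 1; 0–4: 1/2; 0–6: 1; 2–3: 1/2; 3–6: 1.
All other pairs contribute 0.
Summing the contributions gives betweenness(5) = 11/2.

11/2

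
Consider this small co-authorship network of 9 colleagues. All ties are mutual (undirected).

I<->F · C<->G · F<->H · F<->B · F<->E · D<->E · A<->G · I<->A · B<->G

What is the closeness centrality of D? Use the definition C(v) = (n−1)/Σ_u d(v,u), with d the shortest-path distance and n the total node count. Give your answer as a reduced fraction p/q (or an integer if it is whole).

Distances from D: A:4, B:3, C:5, E:1, F:2, G:4, H:3, I:3. Sum = 25.
n = 9, so closeness = 8/25.

8/25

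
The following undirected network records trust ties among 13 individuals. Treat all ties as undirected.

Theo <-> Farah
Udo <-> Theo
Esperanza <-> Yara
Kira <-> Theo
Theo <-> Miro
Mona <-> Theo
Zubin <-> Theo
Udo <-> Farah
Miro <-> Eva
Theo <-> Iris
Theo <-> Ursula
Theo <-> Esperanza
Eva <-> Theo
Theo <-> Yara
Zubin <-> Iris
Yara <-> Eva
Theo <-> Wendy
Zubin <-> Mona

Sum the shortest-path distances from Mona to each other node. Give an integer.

Distances from Mona: Esperanza:2, Eva:2, Farah:2, Iris:2, Kira:2, Miro:2, Theo:1, Udo:2, Ursula:2, Wendy:2, Yara:2, Zubin:1.
Sum = 2 + 2 + 2 + 2 + 2 + 2 + 1 + 2 + 2 + 2 + 2 + 1 = 22.

22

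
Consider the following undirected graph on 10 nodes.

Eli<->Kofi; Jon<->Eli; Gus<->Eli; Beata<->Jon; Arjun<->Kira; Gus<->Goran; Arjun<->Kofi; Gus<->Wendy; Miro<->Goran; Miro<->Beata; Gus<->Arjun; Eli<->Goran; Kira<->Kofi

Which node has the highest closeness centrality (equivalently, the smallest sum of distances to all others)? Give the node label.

Eli

Farness (sum of distances to all others) for each node — Arjun:19, Beata:24, Eli:14, Goran:16, Gus:15, Jon:19, Kira:23, Kofi:18, Miro:21, Wendy:23.
The smallest farness is 14, for Eli, so Eli has the highest closeness.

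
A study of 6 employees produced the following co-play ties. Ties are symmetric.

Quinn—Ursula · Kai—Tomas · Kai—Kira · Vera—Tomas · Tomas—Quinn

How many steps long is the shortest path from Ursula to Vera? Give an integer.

3

One shortest route is Ursula – Quinn – Tomas – Vera, which uses 3 edges, and at distance 2 from Ursula we only reach {Tomas}, which does not include Vera. So d(Ursula,Vera) = 3.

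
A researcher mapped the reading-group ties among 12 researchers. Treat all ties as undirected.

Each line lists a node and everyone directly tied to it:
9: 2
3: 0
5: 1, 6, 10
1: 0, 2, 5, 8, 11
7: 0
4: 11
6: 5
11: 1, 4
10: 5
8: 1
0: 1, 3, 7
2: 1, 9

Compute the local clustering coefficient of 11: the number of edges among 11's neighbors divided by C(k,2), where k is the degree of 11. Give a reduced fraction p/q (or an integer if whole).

11's neighbors: 1 and 4 (k = 2).
Possible neighbor pairs: C(2,2) = 1. Edges among them: none → e = 0.
Clustering(11) = 0/1.

0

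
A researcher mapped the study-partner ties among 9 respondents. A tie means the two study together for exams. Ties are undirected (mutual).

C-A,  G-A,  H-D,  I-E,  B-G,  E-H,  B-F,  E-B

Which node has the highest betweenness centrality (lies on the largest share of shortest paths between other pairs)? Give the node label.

Unnormalized betweenness of each node: A:7, B:19, C:0, D:0, E:17, F:0, G:12, H:7, I:0.
B has the largest value, 19, making it the main broker — the node through which the most shortest paths run.

B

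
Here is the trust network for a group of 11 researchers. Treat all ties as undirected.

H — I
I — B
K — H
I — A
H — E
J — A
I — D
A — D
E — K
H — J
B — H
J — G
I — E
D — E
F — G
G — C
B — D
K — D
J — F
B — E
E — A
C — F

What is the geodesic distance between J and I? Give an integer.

One shortest route is J – H – I, which uses 2 edges, and J and I are not directly tied, so nothing shorter exists. So d(J,I) = 2.

2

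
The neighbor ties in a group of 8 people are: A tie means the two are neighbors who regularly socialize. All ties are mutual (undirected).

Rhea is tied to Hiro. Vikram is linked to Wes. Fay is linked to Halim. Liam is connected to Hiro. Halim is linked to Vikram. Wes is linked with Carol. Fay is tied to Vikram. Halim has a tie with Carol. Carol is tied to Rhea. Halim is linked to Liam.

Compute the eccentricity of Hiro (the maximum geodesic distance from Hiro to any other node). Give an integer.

Distances from Hiro: Carol:2, Fay:3, Halim:2, Liam:1, Rhea:1, Vikram:3, Wes:3.
The largest is 3 (to Fay, Vikram, and Wes), so the eccentricity of Hiro is 3.

3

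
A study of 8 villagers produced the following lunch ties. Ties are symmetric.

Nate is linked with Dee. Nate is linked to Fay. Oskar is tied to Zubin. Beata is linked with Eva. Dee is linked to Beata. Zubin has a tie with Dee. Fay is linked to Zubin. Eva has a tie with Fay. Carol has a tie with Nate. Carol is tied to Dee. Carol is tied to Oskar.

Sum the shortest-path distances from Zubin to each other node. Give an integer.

11

Distances from Zubin: Beata:2, Carol:2, Dee:1, Eva:2, Fay:1, Nate:2, Oskar:1.
Sum = 2 + 2 + 1 + 2 + 1 + 2 + 1 = 11.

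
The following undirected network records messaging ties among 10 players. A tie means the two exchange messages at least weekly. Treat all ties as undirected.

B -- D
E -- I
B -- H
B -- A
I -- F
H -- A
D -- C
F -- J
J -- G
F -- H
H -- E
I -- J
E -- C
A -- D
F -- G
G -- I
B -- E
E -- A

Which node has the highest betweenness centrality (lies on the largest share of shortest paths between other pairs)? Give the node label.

Unnormalized betweenness of each node: A:37/15, B:37/15, C:16/15, D:1, E:127/10, F:53/10, G:0, H:34/5, I:41/5, J:0.
E has the largest value, 127/10, making it the main broker — the node through which the most shortest paths run.

E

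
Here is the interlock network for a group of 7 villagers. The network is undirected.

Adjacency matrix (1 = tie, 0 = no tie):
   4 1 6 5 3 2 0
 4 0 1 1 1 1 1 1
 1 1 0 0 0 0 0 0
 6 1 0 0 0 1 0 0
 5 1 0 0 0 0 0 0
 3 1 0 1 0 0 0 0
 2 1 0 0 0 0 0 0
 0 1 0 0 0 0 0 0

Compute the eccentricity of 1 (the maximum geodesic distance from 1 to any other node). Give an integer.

Distances from 1: 0:2, 2:2, 3:2, 4:1, 5:2, 6:2.
The largest is 2 (to 6, 5, 3, 2, and 0), so the eccentricity of 1 is 2.

2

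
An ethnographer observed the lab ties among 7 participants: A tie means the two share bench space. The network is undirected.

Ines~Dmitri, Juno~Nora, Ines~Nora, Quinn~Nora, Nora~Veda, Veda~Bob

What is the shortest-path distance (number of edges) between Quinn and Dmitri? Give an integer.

3

One shortest route is Quinn – Nora – Ines – Dmitri, which uses 3 edges, and at distance 2 from Quinn we only reach {Ines, Juno, Veda}, which does not include Dmitri. So d(Quinn,Dmitri) = 3.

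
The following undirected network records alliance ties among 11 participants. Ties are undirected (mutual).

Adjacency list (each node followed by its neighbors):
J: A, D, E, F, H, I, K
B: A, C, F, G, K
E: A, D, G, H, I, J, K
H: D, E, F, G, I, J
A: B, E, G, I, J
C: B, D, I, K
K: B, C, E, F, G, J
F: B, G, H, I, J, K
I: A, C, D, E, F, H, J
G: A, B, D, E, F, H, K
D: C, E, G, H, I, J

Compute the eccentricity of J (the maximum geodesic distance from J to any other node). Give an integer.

2

Distances from J: A:1, B:2, C:2, D:1, E:1, F:1, G:2, H:1, I:1, K:1.
The largest is 2 (to G, C, and B), so the eccentricity of J is 2.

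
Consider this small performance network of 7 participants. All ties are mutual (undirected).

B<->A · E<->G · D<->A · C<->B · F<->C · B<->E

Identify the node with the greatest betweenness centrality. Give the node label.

Unnormalized betweenness of each node: A:5, B:12, C:5, D:0, E:5, F:0, G:0.
B has the largest value, 12, making it the main broker — the node through which the most shortest paths run.

B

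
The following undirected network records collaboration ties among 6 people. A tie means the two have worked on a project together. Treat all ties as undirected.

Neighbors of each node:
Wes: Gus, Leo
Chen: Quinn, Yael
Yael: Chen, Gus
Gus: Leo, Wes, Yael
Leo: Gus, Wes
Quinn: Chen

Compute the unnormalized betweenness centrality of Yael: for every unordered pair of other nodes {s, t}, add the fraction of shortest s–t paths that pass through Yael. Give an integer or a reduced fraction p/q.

6

Pairs whose geodesics pass through Yael — Leo–Quinn: 1; Leo–Chen: 1; Quinn–Wes: 1; Quinn–Gus: 1; Wes–Chen: 1; Chen–Gus: 1.
All other pairs contribute 0.
Summing the contributions gives betweenness(Yael) = 6.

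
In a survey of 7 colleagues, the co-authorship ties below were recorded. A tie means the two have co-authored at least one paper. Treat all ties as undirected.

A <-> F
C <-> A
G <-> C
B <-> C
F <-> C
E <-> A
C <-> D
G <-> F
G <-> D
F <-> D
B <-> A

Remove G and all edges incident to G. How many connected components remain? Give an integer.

G's neighbors (C, D, and F) remain reachable from one another through other ties, so the rest of the network stays in one piece.

1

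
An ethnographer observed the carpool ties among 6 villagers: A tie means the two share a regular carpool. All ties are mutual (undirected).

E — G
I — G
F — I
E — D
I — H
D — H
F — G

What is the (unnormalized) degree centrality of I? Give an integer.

3

I is directly tied to F, G, and H. That is 3 neighbors, so the degree of I is 3.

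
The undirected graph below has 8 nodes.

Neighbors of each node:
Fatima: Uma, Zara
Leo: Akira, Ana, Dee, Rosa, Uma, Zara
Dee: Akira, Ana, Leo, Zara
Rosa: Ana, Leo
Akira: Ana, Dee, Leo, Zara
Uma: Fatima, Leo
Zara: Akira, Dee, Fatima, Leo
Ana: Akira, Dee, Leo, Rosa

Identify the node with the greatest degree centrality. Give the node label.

Degrees — Akira:4, Ana:4, Dee:4, Fatima:2, Leo:6, Rosa:2, Uma:2, Zara:4.
The maximum is 6, attained only by Leo.

Leo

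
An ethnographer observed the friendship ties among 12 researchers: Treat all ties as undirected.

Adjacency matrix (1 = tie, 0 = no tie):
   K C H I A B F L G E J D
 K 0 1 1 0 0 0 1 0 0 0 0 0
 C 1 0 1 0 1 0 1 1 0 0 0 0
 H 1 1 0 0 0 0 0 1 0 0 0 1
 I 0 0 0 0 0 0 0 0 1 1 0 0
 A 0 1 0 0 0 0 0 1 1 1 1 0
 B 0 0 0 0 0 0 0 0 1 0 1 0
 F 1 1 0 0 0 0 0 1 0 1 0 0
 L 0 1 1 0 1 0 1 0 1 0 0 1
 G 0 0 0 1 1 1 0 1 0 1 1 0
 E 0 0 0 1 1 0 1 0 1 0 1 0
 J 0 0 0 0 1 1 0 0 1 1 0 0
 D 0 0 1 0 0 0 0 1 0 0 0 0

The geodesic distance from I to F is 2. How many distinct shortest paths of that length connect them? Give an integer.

1

The shortest distance is 2, and the only length-2 path is I–E–F. So there is exactly 1 shortest path.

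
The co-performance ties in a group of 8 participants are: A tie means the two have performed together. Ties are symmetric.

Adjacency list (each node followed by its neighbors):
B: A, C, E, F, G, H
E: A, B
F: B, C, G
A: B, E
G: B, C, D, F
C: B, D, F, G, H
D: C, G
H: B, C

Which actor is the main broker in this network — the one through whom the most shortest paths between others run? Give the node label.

B

Unnormalized betweenness of each node: A:0, B:11, C:4, D:0, E:0, F:0, G:2, H:0.
B has the largest value, 11, making it the main broker — the node through which the most shortest paths run.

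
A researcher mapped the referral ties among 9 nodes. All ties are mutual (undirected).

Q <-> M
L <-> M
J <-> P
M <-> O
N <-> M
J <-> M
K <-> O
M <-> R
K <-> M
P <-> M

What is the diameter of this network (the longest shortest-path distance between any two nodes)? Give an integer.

Eccentricity of each node (its greatest distance to any other): J:2, K:2, L:2, M:1, N:2, O:2, P:2, Q:2, R:2.
The maximum eccentricity is 2, realized for instance by the pair J–N via J – M – N. So the diameter is 2.

2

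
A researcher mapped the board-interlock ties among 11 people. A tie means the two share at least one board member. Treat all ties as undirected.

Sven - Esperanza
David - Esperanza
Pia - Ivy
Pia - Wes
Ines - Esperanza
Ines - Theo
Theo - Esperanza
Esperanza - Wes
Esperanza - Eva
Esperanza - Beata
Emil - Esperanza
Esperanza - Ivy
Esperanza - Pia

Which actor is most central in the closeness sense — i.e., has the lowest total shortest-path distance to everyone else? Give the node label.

Farness (sum of distances to all others) for each node — Beata:19, David:19, Emil:19, Esperanza:10, Eva:19, Ines:18, Ivy:18, Pia:17, Sven:19, Theo:18, Wes:18.
The smallest farness is 10, for Esperanza, so Esperanza has the highest closeness.

Esperanza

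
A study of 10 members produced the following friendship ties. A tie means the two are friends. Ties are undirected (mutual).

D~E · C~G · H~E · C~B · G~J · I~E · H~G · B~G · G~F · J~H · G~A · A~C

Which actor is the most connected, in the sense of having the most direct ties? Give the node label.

G

Degrees — A:2, B:2, C:3, D:1, E:3, F:1, G:6, H:3, I:1, J:2.
The maximum is 6, attained only by G.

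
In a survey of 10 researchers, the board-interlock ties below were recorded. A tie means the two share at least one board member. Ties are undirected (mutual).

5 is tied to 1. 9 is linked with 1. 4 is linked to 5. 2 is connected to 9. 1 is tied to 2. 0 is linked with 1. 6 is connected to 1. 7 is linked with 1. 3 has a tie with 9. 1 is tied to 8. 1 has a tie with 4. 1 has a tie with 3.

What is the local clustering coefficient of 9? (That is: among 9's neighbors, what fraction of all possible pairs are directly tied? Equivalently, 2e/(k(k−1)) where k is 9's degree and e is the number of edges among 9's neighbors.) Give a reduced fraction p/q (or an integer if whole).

9's neighbors: 1, 2, and 3 (k = 3).
Possible neighbor pairs: C(3,2) = 3. Edges among them: 1–2, 1–3 → e = 2.
Clustering(9) = 2/3.

2/3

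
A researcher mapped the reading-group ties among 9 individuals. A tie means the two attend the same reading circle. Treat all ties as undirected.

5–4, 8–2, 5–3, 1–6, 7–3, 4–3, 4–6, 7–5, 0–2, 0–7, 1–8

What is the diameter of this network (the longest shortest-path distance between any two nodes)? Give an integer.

4

Eccentricity of each node (its greatest distance to any other): 0:4, 1:4, 2:4, 3:4, 4:4, 5:4, 6:4, 7:4, 8:4.
The maximum eccentricity is 4, realized for instance by the pair 3–8 via 3 – 7 – 0 – 2 – 8. So the diameter is 4.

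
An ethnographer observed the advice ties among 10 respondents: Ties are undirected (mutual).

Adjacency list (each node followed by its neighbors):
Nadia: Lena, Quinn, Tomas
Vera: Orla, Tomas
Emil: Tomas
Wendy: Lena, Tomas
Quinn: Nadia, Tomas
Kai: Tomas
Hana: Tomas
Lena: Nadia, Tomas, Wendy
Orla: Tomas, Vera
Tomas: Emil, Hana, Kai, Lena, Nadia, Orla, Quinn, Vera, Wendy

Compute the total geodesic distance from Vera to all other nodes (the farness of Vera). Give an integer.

Distances from Vera: Emil:2, Hana:2, Kai:2, Lena:2, Nadia:2, Orla:1, Quinn:2, Tomas:1, Wendy:2.
Sum = 2 + 2 + 2 + 2 + 2 + 1 + 2 + 1 + 2 = 16.

16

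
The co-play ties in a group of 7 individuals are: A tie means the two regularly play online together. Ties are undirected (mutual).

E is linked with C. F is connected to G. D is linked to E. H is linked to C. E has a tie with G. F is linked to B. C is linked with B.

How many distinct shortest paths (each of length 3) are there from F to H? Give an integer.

1

The shortest distance is 3, and the only length-3 path is F–B–C–H. So there is exactly 1 shortest path.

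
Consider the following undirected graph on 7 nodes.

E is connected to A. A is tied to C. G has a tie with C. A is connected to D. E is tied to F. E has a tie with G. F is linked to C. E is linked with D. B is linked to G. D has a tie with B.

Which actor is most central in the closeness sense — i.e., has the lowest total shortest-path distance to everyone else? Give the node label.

E

Farness (sum of distances to all others) for each node — A:9, B:11, C:9, D:9, E:8, F:11, G:9.
The smallest farness is 8, for E, so E has the highest closeness.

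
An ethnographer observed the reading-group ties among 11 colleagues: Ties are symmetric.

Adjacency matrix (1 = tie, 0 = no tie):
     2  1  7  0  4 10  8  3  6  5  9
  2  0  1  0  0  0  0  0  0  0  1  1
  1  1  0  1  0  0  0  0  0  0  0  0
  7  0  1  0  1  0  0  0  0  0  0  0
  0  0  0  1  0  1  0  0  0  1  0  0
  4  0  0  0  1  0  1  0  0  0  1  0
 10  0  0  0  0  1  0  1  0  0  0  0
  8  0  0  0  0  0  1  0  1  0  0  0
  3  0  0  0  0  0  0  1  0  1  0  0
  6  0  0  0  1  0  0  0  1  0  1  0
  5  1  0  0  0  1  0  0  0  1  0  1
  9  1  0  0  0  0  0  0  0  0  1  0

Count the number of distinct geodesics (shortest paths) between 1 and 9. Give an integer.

1

The shortest distance is 2, and the only length-2 path is 1–2–9. So there is exactly 1 shortest path.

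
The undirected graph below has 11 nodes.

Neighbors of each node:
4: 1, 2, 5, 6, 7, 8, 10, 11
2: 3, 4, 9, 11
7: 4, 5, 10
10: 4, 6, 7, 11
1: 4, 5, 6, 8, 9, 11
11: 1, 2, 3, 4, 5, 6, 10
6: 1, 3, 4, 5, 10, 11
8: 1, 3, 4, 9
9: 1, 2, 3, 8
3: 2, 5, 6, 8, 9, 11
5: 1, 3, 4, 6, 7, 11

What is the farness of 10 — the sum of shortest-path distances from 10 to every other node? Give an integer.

17

Distances from 10: 1:2, 2:2, 3:2, 4:1, 5:2, 6:1, 7:1, 8:2, 9:3, 11:1.
Sum = 2 + 2 + 2 + 1 + 2 + 1 + 1 + 2 + 3 + 1 = 17.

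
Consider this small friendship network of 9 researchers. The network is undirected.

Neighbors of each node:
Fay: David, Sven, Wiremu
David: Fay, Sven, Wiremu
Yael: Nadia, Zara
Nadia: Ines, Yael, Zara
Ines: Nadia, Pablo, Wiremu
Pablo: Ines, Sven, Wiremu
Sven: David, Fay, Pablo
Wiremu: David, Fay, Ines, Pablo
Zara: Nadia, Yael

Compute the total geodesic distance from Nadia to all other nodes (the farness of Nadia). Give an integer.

16

Distances from Nadia: David:3, Fay:3, Ines:1, Pablo:2, Sven:3, Wiremu:2, Yael:1, Zara:1.
Sum = 3 + 3 + 1 + 2 + 3 + 2 + 1 + 1 = 16.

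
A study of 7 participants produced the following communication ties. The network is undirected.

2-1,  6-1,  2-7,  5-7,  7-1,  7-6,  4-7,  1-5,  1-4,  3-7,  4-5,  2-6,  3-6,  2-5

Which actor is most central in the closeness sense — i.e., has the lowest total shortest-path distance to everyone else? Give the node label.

Farness (sum of distances to all others) for each node — 1:7, 2:8, 3:10, 4:9, 5:8, 6:8, 7:6.
The smallest farness is 6, for 7, so 7 has the highest closeness.

7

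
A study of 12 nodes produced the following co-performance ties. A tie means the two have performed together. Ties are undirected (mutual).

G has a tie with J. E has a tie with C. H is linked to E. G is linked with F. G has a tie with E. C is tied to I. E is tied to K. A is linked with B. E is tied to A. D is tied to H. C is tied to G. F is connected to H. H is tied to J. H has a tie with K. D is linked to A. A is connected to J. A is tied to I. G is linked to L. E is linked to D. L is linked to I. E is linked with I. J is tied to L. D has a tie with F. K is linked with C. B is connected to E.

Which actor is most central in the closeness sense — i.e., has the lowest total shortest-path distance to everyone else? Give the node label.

E

Farness (sum of distances to all others) for each node — A:17, B:22, C:18, D:19, E:14, F:21, G:17, H:17, I:19, J:18, K:20, L:22.
The smallest farness is 14, for E, so E has the highest closeness.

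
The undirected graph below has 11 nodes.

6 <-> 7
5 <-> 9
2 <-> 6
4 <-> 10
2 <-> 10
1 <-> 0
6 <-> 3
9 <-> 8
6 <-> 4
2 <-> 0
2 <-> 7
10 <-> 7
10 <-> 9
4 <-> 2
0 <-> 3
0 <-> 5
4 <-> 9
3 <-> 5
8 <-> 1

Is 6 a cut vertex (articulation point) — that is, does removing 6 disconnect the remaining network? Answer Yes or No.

Even without 6, every remaining node can still reach every other (the residual graph is connected), so 6 is not a cut vertex.

No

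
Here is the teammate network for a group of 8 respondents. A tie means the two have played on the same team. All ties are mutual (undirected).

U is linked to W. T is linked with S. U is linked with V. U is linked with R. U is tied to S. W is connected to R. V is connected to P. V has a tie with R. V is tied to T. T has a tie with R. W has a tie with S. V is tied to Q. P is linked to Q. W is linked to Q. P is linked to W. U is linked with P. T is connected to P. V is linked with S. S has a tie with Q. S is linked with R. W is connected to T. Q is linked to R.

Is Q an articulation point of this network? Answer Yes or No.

Even without Q, every remaining node can still reach every other (the residual graph is connected), so Q is not a cut vertex.

No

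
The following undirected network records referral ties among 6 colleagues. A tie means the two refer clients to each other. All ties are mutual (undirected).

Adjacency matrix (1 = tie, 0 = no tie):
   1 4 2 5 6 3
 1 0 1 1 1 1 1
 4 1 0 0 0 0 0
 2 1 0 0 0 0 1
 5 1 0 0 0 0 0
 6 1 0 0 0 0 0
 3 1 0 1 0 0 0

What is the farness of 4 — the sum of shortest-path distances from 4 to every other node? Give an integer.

Distances from 4: 1:1, 2:2, 3:2, 5:2, 6:2.
Sum = 1 + 2 + 2 + 2 + 2 = 9.

9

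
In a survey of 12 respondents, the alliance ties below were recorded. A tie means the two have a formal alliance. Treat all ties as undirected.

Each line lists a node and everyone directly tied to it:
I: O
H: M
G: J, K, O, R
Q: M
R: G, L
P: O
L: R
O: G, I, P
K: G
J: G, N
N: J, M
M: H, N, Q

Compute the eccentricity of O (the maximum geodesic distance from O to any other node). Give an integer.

5

Distances from O: G:1, H:5, I:1, J:2, K:2, L:3, M:4, N:3, P:1, Q:5, R:2.
The largest is 5 (to H and Q), so the eccentricity of O is 5.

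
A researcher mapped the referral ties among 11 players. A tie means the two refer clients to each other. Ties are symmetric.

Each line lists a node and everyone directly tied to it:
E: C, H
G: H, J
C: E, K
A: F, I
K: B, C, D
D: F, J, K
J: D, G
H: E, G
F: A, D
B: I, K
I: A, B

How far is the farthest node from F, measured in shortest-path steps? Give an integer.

4

Distances from F: A:1, B:3, C:3, D:1, E:4, G:3, H:4, I:2, J:2, K:2.
The largest is 4 (to H and E), so the eccentricity of F is 4.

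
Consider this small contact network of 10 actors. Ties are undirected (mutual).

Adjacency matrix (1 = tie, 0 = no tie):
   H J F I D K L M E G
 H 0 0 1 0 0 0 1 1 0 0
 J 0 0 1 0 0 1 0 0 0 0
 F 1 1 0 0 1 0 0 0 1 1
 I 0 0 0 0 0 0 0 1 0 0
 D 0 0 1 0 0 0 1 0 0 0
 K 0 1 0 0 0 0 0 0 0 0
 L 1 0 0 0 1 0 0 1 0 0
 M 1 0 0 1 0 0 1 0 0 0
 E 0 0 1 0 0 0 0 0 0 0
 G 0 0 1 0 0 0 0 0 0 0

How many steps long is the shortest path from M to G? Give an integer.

One shortest route is M – H – F – G, which uses 3 edges, and at distance 2 from M we only reach {D, F}, which does not include G. So d(M,G) = 3.

3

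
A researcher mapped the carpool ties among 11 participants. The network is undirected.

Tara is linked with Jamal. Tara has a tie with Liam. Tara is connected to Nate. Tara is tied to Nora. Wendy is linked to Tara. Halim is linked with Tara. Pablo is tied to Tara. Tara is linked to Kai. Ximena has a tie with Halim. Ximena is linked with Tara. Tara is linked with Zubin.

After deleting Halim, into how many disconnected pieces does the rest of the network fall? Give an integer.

1

Halim's neighbors (Tara and Ximena) remain reachable from one another through other ties, so the rest of the network stays in one piece.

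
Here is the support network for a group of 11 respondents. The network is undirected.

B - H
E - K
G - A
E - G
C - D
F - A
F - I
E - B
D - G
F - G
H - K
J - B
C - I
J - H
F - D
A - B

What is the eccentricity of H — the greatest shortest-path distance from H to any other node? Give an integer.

5

Distances from H: A:2, B:1, C:5, D:4, E:2, F:3, G:3, I:4, J:1, K:1.
The largest is 5 (to C), so the eccentricity of H is 5.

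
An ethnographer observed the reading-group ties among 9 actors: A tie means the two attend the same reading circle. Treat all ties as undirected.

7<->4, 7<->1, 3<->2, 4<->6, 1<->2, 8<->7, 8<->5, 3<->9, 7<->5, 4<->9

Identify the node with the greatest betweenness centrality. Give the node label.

Unnormalized betweenness of each node: 1:11/2, 2:3, 3:5/2, 4:12, 5:0, 6:0, 7:31/2, 8:0, 9:9/2.
7 has the largest value, 31/2, making it the main broker — the node through which the most shortest paths run.

7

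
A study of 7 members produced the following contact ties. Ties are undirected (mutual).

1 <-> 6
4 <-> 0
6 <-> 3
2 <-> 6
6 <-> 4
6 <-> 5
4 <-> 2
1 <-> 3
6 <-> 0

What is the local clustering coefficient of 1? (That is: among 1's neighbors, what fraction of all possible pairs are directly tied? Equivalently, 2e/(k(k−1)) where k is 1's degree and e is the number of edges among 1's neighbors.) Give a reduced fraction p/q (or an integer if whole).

1's neighbors: 3 and 6 (k = 2).
Possible neighbor pairs: C(2,2) = 1. Edges among them: 3–6 → e = 1.
Clustering(1) = 1/1.

1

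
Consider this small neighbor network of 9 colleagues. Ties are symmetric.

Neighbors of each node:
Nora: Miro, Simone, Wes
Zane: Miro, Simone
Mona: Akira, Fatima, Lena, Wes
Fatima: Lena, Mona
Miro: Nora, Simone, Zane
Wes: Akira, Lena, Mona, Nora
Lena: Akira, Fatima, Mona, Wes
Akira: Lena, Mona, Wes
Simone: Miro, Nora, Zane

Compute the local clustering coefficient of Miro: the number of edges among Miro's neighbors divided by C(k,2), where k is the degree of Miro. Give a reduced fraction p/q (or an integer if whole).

Miro's neighbors: Nora, Simone, and Zane (k = 3).
Possible neighbor pairs: C(3,2) = 3. Edges among them: Nora–Simone, Simone–Zane → e = 2.
Clustering(Miro) = 2/3.

2/3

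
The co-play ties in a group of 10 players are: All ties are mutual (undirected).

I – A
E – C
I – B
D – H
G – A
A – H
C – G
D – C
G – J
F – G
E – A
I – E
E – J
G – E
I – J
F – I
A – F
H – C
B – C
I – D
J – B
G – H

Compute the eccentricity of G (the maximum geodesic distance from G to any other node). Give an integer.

2

Distances from G: A:1, B:2, C:1, D:2, E:1, F:1, H:1, I:2, J:1.
The largest is 2 (to I, D, and B), so the eccentricity of G is 2.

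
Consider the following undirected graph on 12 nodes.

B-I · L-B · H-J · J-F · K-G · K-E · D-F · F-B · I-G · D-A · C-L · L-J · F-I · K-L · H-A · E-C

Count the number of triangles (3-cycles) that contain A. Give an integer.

A's neighbors are D and H, but none of them are tied to each other, so no triangle contains A.

0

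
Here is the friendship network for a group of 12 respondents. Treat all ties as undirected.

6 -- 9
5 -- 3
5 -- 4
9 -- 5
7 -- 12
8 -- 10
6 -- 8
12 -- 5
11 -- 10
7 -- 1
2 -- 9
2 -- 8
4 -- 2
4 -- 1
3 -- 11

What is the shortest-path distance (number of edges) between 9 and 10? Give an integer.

One shortest route is 9 – 6 – 8 – 10, which uses 3 edges, and at distance 2 from 9 we only reach {3, 4, 8, 12}, which does not include 10. So d(9,10) = 3.

3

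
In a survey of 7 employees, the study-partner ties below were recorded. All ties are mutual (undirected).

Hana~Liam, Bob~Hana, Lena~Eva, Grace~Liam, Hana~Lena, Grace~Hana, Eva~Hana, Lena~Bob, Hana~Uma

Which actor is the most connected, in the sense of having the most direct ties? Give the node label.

Hana

Degrees — Bob:2, Eva:2, Grace:2, Hana:6, Lena:3, Liam:2, Uma:1.
The maximum is 6, attained only by Hana.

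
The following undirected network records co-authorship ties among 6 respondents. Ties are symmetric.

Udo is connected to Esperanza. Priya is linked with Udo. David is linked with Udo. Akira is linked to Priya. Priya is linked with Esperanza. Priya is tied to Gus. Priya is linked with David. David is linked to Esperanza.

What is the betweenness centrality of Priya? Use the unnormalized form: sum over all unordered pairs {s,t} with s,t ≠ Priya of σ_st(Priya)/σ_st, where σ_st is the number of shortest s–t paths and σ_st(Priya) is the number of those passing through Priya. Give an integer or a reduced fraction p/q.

Pairs whose geodesics pass through Priya — Akira–David: 1; Akira–Gus: 1; Akira–Esperanza: 1; Akira–Udo: 1; David–Gus: 1; Gus–Esperanza: 1; Gus–Udo: 1.
All other pairs contribute 0.
Summing the contributions gives betweenness(Priya) = 7.

7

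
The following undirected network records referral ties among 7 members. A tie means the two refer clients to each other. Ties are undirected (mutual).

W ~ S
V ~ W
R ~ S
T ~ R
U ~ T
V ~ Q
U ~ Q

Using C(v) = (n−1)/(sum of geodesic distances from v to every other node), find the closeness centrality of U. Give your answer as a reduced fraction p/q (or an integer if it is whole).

1/2

Distances from U: Q:1, R:2, S:3, T:1, V:2, W:3. Sum = 12.
n = 7, so closeness = 6/12 = 1/2.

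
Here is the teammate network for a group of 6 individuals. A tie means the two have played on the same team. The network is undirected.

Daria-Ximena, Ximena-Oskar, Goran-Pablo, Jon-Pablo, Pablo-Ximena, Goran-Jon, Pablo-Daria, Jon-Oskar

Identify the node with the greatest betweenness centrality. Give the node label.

Pablo

Unnormalized betweenness of each node: Daria:0, Goran:0, Jon:3/2, Oskar:1/2, Pablo:7/2, Ximena:3/2.
Pablo has the largest value, 7/2, making it the main broker — the node through which the most shortest paths run.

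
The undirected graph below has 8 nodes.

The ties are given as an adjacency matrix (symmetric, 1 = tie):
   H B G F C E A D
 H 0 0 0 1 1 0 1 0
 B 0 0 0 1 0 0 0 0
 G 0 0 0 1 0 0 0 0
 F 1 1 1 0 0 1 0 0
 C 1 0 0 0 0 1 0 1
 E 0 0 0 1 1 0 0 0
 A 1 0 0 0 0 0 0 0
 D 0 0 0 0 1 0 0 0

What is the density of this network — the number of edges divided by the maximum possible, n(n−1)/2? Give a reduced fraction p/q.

2/7

There are 8 edges and 8 nodes, so the maximum possible is C(8,2) = 28.
Density = 8/28 = 2/7.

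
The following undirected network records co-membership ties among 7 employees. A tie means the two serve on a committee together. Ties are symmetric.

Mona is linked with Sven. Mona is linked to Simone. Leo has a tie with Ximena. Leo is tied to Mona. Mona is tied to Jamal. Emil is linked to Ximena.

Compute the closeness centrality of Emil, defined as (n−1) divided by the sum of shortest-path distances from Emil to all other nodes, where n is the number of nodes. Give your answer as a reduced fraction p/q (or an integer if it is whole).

Distances from Emil: Jamal:4, Leo:2, Mona:3, Simone:4, Sven:4, Ximena:1. Sum = 18.
n = 7, so closeness = 6/18 = 1/3.

1/3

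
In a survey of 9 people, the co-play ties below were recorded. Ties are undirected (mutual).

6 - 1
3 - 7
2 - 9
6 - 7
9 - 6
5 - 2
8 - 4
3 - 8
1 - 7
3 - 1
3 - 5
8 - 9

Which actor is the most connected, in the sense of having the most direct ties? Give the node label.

3

Degrees — 1:3, 2:2, 3:4, 4:1, 5:2, 6:3, 7:3, 8:3, 9:3.
The maximum is 4, attained only by 3.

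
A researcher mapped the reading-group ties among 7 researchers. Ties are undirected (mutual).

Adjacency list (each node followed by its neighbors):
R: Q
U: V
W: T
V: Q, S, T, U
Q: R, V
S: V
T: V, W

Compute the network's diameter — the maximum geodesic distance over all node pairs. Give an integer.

4

Eccentricity of each node (its greatest distance to any other): Q:3, R:4, S:3, T:3, U:3, V:2, W:4.
The maximum eccentricity is 4, realized for instance by the pair W–R via W – T – V – Q – R. So the diameter is 4.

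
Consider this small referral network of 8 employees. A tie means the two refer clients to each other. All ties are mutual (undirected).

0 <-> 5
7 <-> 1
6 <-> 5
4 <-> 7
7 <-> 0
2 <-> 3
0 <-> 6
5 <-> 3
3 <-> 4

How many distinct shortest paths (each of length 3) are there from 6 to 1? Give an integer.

The shortest distance is 3, and the only length-3 path is 6–0–7–1. So there is exactly 1 shortest path.

1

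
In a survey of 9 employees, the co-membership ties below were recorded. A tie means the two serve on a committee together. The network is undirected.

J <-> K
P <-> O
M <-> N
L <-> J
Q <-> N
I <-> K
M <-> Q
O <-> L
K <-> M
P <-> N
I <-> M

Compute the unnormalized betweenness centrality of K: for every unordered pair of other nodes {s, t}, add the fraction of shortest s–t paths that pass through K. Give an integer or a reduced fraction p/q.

7

Pairs whose geodesics pass through K — M–L: 1; M–J: 1; Q–L: 1/2; Q–J: 1; N–J: 1; O–I: 1/2; L–I: 1; J–I: 1.
All other pairs contribute 0.
Summing the contributions gives betweenness(K) = 7.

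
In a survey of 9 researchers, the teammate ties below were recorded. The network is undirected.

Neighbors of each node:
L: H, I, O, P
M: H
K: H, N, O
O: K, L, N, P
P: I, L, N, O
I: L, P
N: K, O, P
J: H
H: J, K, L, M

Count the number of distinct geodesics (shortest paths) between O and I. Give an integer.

The shortest distance is 2. The length-2 paths are: O–L–I; O–P–I.
That gives 2 distinct shortest paths.

2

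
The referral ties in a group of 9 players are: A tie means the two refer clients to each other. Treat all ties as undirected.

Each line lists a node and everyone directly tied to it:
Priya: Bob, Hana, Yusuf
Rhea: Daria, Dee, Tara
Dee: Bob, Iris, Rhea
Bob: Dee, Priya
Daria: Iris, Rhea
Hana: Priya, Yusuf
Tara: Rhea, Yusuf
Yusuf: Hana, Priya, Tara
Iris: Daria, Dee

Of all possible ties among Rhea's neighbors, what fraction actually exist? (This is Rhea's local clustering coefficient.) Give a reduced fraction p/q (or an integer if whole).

0

Rhea's neighbors: Daria, Dee, and Tara (k = 3).
Possible neighbor pairs: C(3,2) = 3. Edges among them: none → e = 0.
Clustering(Rhea) = 0/3 = 0.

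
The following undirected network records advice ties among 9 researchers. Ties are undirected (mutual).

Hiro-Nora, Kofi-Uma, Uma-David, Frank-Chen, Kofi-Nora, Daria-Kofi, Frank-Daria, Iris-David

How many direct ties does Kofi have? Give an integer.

Kofi is directly tied to Daria, Nora, and Uma. That is 3 neighbors, so the degree of Kofi is 3.

3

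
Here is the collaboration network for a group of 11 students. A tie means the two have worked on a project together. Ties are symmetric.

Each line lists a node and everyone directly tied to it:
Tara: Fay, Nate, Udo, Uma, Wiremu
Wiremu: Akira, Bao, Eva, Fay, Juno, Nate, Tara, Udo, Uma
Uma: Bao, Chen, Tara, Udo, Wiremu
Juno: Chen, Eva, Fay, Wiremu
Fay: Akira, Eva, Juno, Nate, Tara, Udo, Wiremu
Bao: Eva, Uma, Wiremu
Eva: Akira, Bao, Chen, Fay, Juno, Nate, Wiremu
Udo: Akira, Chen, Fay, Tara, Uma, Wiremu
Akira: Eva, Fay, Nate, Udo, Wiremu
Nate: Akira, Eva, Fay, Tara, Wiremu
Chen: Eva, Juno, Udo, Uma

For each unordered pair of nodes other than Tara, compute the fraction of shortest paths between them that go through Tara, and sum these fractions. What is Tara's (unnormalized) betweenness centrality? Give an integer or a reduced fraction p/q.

Pairs whose geodesics pass through Tara — Nate–Udo: 1/4; Nate–Uma: 1/2; Fay–Uma: 1/3.
All other pairs contribute 0.
Summing the contributions gives betweenness(Tara) = 13/12.

13/12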